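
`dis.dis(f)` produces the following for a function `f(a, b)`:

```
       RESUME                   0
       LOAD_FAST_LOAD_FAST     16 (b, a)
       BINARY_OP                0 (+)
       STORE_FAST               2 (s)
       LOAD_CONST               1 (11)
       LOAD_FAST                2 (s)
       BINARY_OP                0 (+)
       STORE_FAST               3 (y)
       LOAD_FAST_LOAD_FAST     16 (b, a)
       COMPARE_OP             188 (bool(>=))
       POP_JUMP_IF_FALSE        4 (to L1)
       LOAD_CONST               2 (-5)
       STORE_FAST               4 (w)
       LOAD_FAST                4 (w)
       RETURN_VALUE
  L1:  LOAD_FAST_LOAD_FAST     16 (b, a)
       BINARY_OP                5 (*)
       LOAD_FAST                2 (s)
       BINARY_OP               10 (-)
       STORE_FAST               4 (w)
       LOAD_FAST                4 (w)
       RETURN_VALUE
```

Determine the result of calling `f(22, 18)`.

LOAD_FAST_LOAD_FAST b,a → push 18,22. Stack: [18, 22]
BINARY_OP + → 18 + 22 = 40. Stack: [40]
STORE_FAST s → s=40. Stack: []
LOAD_CONST → push 11. Stack: [11]
LOAD_FAST s → push 40. Stack: [11, 40]
BINARY_OP + → 11 + 40 = 51. Stack: [51]
STORE_FAST y → y=51. Stack: []
LOAD_FAST_LOAD_FAST b,a → push 18,22. Stack: [18, 22]
COMPARE_OP bool(>=) → 18 vs 22 = False. Stack: [False]
POP_JUMP_IF_FALSE → pop False; jump. Stack: []
LOAD_FAST_LOAD_FAST b,a → push 18,22. Stack: [18, 22]
BINARY_OP * → 18 * 22 = 396. Stack: [396]
LOAD_FAST s → push 40. Stack: [396, 40]
BINARY_OP - → 396 - 40 = 356. Stack: [356]
STORE_FAST w → w=356. Stack: []
LOAD_FAST w → push 356. Stack: [356]
RETURN_VALUE → return 356.

356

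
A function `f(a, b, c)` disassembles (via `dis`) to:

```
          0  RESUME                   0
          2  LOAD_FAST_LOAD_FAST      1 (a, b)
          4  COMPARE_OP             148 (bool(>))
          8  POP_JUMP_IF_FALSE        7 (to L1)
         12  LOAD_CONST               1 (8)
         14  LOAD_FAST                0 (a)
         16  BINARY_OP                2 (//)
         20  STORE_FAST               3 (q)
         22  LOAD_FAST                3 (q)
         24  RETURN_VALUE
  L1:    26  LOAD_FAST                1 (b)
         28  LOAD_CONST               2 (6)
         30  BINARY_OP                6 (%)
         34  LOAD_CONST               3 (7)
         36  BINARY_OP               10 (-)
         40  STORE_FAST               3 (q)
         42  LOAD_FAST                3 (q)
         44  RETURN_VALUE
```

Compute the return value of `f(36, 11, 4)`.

LOAD_FAST_LOAD_FAST a,b → push 36,11. Stack: [36, 11]
COMPARE_OP bool(>) → 36 vs 11 = True. Stack: [True]
POP_JUMP_IF_FALSE → pop True; no jump. Stack: []
LOAD_CONST → push 8. Stack: [8]
LOAD_FAST a → push 36. Stack: [8, 36]
BINARY_OP // → 8 // 36 = 0. Stack: [0]
STORE_FAST q → q=0. Stack: []
LOAD_FAST q → push 0. Stack: [0]
RETURN_VALUE → return 0.

0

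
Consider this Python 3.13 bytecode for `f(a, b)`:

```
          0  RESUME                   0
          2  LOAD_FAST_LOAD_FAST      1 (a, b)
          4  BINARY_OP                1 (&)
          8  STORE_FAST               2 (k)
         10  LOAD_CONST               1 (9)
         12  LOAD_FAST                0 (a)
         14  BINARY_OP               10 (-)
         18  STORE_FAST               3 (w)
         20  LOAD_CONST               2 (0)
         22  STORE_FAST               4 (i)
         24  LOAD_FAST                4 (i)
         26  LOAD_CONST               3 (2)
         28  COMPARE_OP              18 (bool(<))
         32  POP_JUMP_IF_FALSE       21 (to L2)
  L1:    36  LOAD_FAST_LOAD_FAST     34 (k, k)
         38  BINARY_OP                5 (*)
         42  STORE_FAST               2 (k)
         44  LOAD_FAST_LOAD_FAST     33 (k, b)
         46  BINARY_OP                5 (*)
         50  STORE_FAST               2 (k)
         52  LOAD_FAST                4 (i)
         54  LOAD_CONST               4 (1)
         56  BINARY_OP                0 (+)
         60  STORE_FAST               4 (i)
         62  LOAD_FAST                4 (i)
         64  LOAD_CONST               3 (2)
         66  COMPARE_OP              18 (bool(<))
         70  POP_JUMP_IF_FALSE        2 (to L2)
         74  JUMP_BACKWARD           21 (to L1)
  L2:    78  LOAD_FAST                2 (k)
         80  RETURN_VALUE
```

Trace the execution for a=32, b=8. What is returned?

LOAD_FAST_LOAD_FAST a,b → push 32,8. Stack: [32, 8]
BINARY_OP & → 32 & 8 = 0. Stack: [0]
STORE_FAST k → k=0. Stack: []
LOAD_CONST → push 9. Stack: [9]
LOAD_FAST a → push 32. Stack: [9, 32]
BINARY_OP - → 9 - 32 = -23. Stack: [-23]
STORE_FAST w → w=-23. Stack: []
LOAD_CONST → push 0. Stack: [0]
STORE_FAST i → i=0. Stack: []
LOAD_FAST i → push 0. Stack: [0]
LOAD_CONST → push 2. Stack: [0, 2]
COMPARE_OP bool(<) → 0 vs 2 = True. Stack: [True]
POP_JUMP_IF_FALSE → pop True; no jump. Stack: []
LOAD_FAST_LOAD_FAST k,k → push 0,0. Stack: [0, 0]
BINARY_OP * → 0 * 0 = 0. Stack: [0]
STORE_FAST k → k=0. Stack: []
LOAD_FAST_LOAD_FAST k,b → push 0,8. Stack: [0, 8]
BINARY_OP * → 0 * 8 = 0. Stack: [0]
STORE_FAST k → k=0. Stack: []
LOAD_FAST i → push 0. Stack: [0]
LOAD_CONST → push 1. Stack: [0, 1]
BINARY_OP + → 0 + 1 = 1. Stack: [1]
STORE_FAST i → i=1. Stack: []
LOAD_FAST i → push 1. Stack: [1]
LOAD_CONST → push 2. Stack: [1, 2]
COMPARE_OP bool(<) → 1 vs 2 = True. Stack: [True]
POP_JUMP_IF_FALSE → pop True; no jump. Stack: []
LOAD_FAST_LOAD_FAST k,k → push 0,0. Stack: [0, 0]
BINARY_OP * → 0 * 0 = 0. Stack: [0]
STORE_FAST k → k=0. Stack: []
LOAD_FAST_LOAD_FAST k,b → push 0,8. Stack: [0, 8]
BINARY_OP * → 0 * 8 = 0. Stack: [0]
STORE_FAST k → k=0. Stack: []
LOAD_FAST i → push 1. Stack: [1]
LOAD_CONST → push 1. Stack: [1, 1]
BINARY_OP + → 1 + 1 = 2. Stack: [2]
STORE_FAST i → i=2. Stack: []
LOAD_FAST i → push 2. Stack: [2]
LOAD_CONST → push 2. Stack: [2, 2]
COMPARE_OP bool(<) → 2 vs 2 = False. Stack: [False]
POP_JUMP_IF_FALSE → pop False; jump. Stack: []
LOAD_FAST k → push 0. Stack: [0]
RETURN_VALUE → return 0.

0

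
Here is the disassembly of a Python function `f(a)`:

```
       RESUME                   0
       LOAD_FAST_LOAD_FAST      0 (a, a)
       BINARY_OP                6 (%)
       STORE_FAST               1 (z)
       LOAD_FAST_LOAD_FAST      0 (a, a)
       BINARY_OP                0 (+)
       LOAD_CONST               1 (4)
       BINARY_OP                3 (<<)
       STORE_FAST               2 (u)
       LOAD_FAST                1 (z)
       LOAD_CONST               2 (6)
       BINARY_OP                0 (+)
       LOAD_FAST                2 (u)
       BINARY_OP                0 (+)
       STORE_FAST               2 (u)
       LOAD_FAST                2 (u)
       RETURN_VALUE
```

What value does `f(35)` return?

LOAD_FAST_LOAD_FAST a,a → push 35,35. Stack: [35, 35]
BINARY_OP % → 35 % 35 = 0. Stack: [0]
STORE_FAST z → z=0. Stack: []
LOAD_FAST_LOAD_FAST a,a → push 35,35. Stack: [35, 35]
BINARY_OP + → 35 + 35 = 70. Stack: [70]
LOAD_CONST → push 4. Stack: [70, 4]
BINARY_OP << → 70 << 4 = 1120. Stack: [1120]
STORE_FAST u → u=1120. Stack: []
LOAD_FAST z → push 0. Stack: [0]
LOAD_CONST → push 6. Stack: [0, 6]
BINARY_OP + → 0 + 6 = 6. Stack: [6]
LOAD_FAST u → push 1120. Stack: [6, 1120]
BINARY_OP + → 6 + 1120 = 1126. Stack: [1126]
STORE_FAST u → u=1126. Stack: []
LOAD_FAST u → push 1126. Stack: [1126]
RETURN_VALUE → return 1126.

1126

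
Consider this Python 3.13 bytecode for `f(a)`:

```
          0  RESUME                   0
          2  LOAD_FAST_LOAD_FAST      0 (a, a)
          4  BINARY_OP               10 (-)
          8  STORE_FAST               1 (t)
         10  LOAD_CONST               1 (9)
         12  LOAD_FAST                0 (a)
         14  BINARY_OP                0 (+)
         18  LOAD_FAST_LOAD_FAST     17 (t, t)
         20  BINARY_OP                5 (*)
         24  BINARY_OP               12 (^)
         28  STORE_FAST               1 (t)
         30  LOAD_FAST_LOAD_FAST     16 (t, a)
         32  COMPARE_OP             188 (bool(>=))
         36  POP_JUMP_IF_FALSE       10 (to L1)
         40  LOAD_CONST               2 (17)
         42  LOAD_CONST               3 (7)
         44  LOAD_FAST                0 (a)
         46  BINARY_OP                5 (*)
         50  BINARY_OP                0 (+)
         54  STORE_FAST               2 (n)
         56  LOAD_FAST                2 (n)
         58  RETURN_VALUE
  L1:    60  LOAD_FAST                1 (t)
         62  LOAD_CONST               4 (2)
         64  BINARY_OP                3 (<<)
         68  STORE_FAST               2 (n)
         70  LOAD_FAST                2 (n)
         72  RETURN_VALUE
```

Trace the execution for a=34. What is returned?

255

LOAD_FAST_LOAD_FAST a,a → push 34,34. Stack: [34, 34]
BINARY_OP - → 34 - 34 = 0. Stack: [0]
STORE_FAST t → t=0. Stack: []
LOAD_CONST → push 9. Stack: [9]
LOAD_FAST a → push 34. Stack: [9, 34]
BINARY_OP + → 9 + 34 = 43. Stack: [43]
LOAD_FAST_LOAD_FAST t,t → push 0,0. Stack: [43, 0, 0]
BINARY_OP * → 0 * 0 = 0. Stack: [43, 0]
BINARY_OP ^ → 43 ^ 0 = 43. Stack: [43]
STORE_FAST t → t=43. Stack: []
LOAD_FAST_LOAD_FAST t,a → push 43,34. Stack: [43, 34]
COMPARE_OP bool(>=) → 43 vs 34 = True. Stack: [True]
POP_JUMP_IF_FALSE → pop True; no jump. Stack: []
LOAD_CONST → push 17. Stack: [17]
LOAD_CONST → push 7. Stack: [17, 7]
LOAD_FAST a → push 34. Stack: [17, 7, 34]
BINARY_OP * → 7 * 34 = 238. Stack: [17, 238]
BINARY_OP + → 17 + 238 = 255. Stack: [255]
STORE_FAST n → n=255. Stack: []
LOAD_FAST n → push 255. Stack: [255]
RETURN_VALUE → return 255.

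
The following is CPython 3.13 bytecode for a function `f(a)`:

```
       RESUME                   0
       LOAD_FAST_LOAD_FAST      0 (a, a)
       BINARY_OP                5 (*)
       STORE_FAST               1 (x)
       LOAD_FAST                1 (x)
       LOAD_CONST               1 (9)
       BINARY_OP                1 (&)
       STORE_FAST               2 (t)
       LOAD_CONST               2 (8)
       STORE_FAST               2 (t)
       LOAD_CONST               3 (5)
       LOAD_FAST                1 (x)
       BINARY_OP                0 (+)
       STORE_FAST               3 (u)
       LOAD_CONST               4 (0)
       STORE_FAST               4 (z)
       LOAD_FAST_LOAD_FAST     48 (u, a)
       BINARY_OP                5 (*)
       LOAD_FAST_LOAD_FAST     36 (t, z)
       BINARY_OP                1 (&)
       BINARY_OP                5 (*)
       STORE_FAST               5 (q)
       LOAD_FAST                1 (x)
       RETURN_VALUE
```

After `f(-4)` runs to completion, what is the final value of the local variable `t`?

LOAD_FAST_LOAD_FAST a,a → push -4,-4. Stack: [-4, -4]
BINARY_OP * → -4 * -4 = 16. Stack: [16]
STORE_FAST x → x=16. Stack: []
LOAD_FAST x → push 16. Stack: [16]
LOAD_CONST → push 9. Stack: [16, 9]
BINARY_OP & → 16 & 9 = 0. Stack: [0]
STORE_FAST t → t=0. Stack: []
LOAD_CONST → push 8. Stack: [8]
STORE_FAST t → t=8. Stack: []
LOAD_CONST → push 5. Stack: [5]
LOAD_FAST x → push 16. Stack: [5, 16]
BINARY_OP + → 5 + 16 = 21. Stack: [21]
STORE_FAST u → u=21. Stack: []
LOAD_CONST → push 0. Stack: [0]
STORE_FAST z → z=0. Stack: []
LOAD_FAST_LOAD_FAST u,a → push 21,-4. Stack: [21, -4]
BINARY_OP * → 21 * -4 = -84. Stack: [-84]
LOAD_FAST_LOAD_FAST t,z → push 8,0. Stack: [-84, 8, 0]
BINARY_OP & → 8 & 0 = 0. Stack: [-84, 0]
BINARY_OP * → -84 * 0 = 0. Stack: [0]
STORE_FAST q → q=0. Stack: []
LOAD_FAST x → push 16. Stack: [16]
RETURN_VALUE → return 16.

8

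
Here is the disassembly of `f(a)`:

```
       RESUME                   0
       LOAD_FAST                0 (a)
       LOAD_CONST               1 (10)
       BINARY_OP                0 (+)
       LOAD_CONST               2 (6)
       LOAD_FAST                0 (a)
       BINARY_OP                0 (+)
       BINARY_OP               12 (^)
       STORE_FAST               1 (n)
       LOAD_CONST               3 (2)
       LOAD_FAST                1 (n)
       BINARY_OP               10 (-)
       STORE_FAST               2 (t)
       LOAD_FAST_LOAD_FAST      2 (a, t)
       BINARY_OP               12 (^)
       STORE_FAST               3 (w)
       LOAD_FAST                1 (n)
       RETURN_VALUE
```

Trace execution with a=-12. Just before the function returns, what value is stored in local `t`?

-2

LOAD_FAST a → push -12. Stack: [-12]
LOAD_CONST → push 10. Stack: [-12, 10]
BINARY_OP + → -12 + 10 = -2. Stack: [-2]
LOAD_CONST → push 6. Stack: [-2, 6]
LOAD_FAST a → push -12. Stack: [-2, 6, -12]
BINARY_OP + → 6 + -12 = -6. Stack: [-2, -6]
BINARY_OP ^ → -2 ^ -6 = 4. Stack: [4]
STORE_FAST n → n=4. Stack: []
LOAD_CONST → push 2. Stack: [2]
LOAD_FAST n → push 4. Stack: [2, 4]
BINARY_OP - → 2 - 4 = -2. Stack: [-2]
STORE_FAST t → t=-2. Stack: []
LOAD_FAST_LOAD_FAST a,t → push -12,-2. Stack: [-12, -2]
BINARY_OP ^ → -12 ^ -2 = 10. Stack: [10]
STORE_FAST w → w=10. Stack: []
LOAD_FAST n → push 4. Stack: [4]
RETURN_VALUE → return 4.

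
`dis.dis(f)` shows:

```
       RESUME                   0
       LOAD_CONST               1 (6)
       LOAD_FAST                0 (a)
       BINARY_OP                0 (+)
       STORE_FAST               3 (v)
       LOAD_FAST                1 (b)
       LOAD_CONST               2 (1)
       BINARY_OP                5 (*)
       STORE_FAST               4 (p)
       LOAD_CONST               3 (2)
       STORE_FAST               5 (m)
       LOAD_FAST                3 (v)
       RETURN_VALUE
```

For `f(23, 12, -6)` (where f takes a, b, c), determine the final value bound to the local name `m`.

2

LOAD_CONST → push 6. Stack: [6]
LOAD_FAST a → push 23. Stack: [6, 23]
BINARY_OP + → 6 + 23 = 29. Stack: [29]
STORE_FAST v → v=29. Stack: []
LOAD_FAST b → push 12. Stack: [12]
LOAD_CONST → push 1. Stack: [12, 1]
BINARY_OP * → 12 * 1 = 12. Stack: [12]
STORE_FAST p → p=12. Stack: []
LOAD_CONST → push 2. Stack: [2]
STORE_FAST m → m=2. Stack: []
LOAD_FAST v → push 29. Stack: [29]
RETURN_VALUE → return 29.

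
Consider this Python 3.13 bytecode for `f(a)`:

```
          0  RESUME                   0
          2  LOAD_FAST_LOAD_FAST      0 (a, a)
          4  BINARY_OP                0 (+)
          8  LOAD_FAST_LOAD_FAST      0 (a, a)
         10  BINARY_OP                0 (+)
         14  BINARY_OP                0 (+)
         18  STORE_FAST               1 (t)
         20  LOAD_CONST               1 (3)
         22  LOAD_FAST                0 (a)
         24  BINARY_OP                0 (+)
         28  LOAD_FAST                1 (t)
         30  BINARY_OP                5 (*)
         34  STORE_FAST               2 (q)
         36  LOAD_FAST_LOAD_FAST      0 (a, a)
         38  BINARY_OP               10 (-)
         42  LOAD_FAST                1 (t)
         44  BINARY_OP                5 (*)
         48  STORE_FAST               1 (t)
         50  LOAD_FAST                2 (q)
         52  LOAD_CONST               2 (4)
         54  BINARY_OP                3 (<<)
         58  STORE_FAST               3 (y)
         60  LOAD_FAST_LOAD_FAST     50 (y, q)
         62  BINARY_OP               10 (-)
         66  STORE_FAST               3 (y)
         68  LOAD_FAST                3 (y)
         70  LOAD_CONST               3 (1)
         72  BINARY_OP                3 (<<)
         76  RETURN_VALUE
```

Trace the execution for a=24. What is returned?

77760

LOAD_FAST_LOAD_FAST a,a → push 24,24. Stack: [24, 24]
BINARY_OP + → 24 + 24 = 48. Stack: [48]
LOAD_FAST_LOAD_FAST a,a → push 24,24. Stack: [48, 24, 24]
BINARY_OP + → 24 + 24 = 48. Stack: [48, 48]
BINARY_OP + → 48 + 48 = 96. Stack: [96]
STORE_FAST t → t=96. Stack: []
LOAD_CONST → push 3. Stack: [3]
LOAD_FAST a → push 24. Stack: [3, 24]
BINARY_OP + → 3 + 24 = 27. Stack: [27]
LOAD_FAST t → push 96. Stack: [27, 96]
BINARY_OP * → 27 * 96 = 2592. Stack: [2592]
STORE_FAST q → q=2592. Stack: []
LOAD_FAST_LOAD_FAST a,a → push 24,24. Stack: [24, 24]
BINARY_OP - → 24 - 24 = 0. Stack: [0]
LOAD_FAST t → push 96. Stack: [0, 96]
BINARY_OP * → 0 * 96 = 0. Stack: [0]
STORE_FAST t → t=0. Stack: []
LOAD_FAST q → push 2592. Stack: [2592]
LOAD_CONST → push 4. Stack: [2592, 4]
BINARY_OP << → 2592 << 4 = 41472. Stack: [41472]
STORE_FAST y → y=41472. Stack: []
LOAD_FAST_LOAD_FAST y,q → push 41472,2592. Stack: [41472, 2592]
BINARY_OP - → 41472 - 2592 = 38880. Stack: [38880]
STORE_FAST y → y=38880. Stack: []
LOAD_FAST y → push 38880. Stack: [38880]
LOAD_CONST → push 1. Stack: [38880, 1]
BINARY_OP << → 38880 << 1 = 77760. Stack: [77760]
RETURN_VALUE → return 77760.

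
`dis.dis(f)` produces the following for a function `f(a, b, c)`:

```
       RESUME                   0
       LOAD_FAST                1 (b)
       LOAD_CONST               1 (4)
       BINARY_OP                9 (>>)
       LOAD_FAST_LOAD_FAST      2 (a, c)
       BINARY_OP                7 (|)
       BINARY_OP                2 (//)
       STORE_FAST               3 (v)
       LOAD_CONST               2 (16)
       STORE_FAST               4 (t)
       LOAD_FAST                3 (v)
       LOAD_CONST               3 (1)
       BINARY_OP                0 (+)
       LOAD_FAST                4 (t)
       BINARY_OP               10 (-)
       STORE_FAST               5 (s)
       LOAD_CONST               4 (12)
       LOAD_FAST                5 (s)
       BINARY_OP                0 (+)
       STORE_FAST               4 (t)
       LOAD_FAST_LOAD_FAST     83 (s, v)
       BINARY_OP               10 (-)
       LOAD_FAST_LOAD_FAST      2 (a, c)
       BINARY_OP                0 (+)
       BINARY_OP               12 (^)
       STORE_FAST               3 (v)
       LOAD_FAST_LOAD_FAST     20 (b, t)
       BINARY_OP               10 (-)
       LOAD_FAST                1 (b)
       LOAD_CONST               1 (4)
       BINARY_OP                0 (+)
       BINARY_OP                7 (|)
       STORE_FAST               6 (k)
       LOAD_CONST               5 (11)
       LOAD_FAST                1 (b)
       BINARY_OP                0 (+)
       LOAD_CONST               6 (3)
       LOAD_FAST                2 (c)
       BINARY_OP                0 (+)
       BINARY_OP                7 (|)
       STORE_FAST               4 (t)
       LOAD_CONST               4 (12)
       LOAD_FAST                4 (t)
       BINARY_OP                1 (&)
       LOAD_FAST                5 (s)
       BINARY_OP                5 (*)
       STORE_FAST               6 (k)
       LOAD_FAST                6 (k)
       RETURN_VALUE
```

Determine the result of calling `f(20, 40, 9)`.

-180

LOAD_FAST b → push 40. Stack: [40]
LOAD_CONST → push 4. Stack: [40, 4]
BINARY_OP >> → 40 >> 4 = 2. Stack: [2]
LOAD_FAST_LOAD_FAST a,c → push 20,9. Stack: [2, 20, 9]
BINARY_OP | → 20 | 9 = 29. Stack: [2, 29]
BINARY_OP // → 2 // 29 = 0. Stack: [0]
STORE_FAST v → v=0. Stack: []
LOAD_CONST → push 16. Stack: [16]
STORE_FAST t → t=16. Stack: []
LOAD_FAST v → push 0. Stack: [0]
LOAD_CONST → push 1. Stack: [0, 1]
BINARY_OP + → 0 + 1 = 1. Stack: [1]
LOAD_FAST t → push 16. Stack: [1, 16]
BINARY_OP - → 1 - 16 = -15. Stack: [-15]
STORE_FAST s → s=-15. Stack: []
LOAD_CONST → push 12. Stack: [12]
LOAD_FAST s → push -15. Stack: [12, -15]
BINARY_OP + → 12 + -15 = -3. Stack: [-3]
STORE_FAST t → t=-3. Stack: []
LOAD_FAST_LOAD_FAST s,v → push -15,0. Stack: [-15, 0]
BINARY_OP - → -15 - 0 = -15. Stack: [-15]
LOAD_FAST_LOAD_FAST a,c → push 20,9. Stack: [-15, 20, 9]
BINARY_OP + → 20 + 9 = 29. Stack: [-15, 29]
BINARY_OP ^ → -15 ^ 29 = -20. Stack: [-20]
STORE_FAST v → v=-20. Stack: []
LOAD_FAST_LOAD_FAST b,t → push 40,-3. Stack: [40, -3]
BINARY_OP - → 40 - -3 = 43. Stack: [43]
LOAD_FAST b → push 40. Stack: [43, 40]
LOAD_CONST → push 4. Stack: [43, 40, 4]
BINARY_OP + → 40 + 4 = 44. Stack: [43, 44]
BINARY_OP | → 43 | 44 = 47. Stack: [47]
STORE_FAST k → k=47. Stack: []
LOAD_CONST → push 11. Stack: [11]
LOAD_FAST b → push 40. Stack: [11, 40]
BINARY_OP + → 11 + 40 = 51. Stack: [51]
LOAD_CONST → push 3. Stack: [51, 3]
LOAD_FAST c → push 9. Stack: [51, 3, 9]
BINARY_OP + → 3 + 9 = 12. Stack: [51, 12]
BINARY_OP | → 51 | 12 = 63. Stack: [63]
STORE_FAST t → t=63. Stack: []
LOAD_CONST → push 12. Stack: [12]
LOAD_FAST t → push 63. Stack: [12, 63]
BINARY_OP & → 12 & 63 = 12. Stack: [12]
LOAD_FAST s → push -15. Stack: [12, -15]
BINARY_OP * → 12 * -15 = -180. Stack: [-180]
STORE_FAST k → k=-180. Stack: []
LOAD_FAST k → push -180. Stack: [-180]
RETURN_VALUE → return -180.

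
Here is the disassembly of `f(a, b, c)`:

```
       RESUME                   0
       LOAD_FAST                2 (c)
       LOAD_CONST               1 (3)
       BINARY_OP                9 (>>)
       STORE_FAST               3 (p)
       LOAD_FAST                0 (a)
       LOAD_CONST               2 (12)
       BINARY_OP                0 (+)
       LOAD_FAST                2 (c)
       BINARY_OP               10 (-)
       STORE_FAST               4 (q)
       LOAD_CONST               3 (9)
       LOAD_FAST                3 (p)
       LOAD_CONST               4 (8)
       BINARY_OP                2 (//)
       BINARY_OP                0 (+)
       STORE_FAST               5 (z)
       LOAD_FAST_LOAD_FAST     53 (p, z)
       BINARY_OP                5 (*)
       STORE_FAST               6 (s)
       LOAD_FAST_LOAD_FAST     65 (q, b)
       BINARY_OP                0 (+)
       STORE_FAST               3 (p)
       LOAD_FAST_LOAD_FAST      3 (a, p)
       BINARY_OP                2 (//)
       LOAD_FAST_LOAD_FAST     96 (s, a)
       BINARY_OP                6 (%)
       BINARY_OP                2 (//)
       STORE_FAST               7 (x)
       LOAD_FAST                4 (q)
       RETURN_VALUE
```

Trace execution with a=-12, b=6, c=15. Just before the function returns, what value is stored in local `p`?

-9

LOAD_FAST c → push 15. Stack: [15]
LOAD_CONST → push 3. Stack: [15, 3]
BINARY_OP >> → 15 >> 3 = 1. Stack: [1]
STORE_FAST p → p=1. Stack: []
LOAD_FAST a → push -12. Stack: [-12]
LOAD_CONST → push 12. Stack: [-12, 12]
BINARY_OP + → -12 + 12 = 0. Stack: [0]
LOAD_FAST c → push 15. Stack: [0, 15]
BINARY_OP - → 0 - 15 = -15. Stack: [-15]
STORE_FAST q → q=-15. Stack: []
LOAD_CONST → push 9. Stack: [9]
LOAD_FAST p → push 1. Stack: [9, 1]
LOAD_CONST → push 8. Stack: [9, 1, 8]
BINARY_OP // → 1 // 8 = 0. Stack: [9, 0]
BINARY_OP + → 9 + 0 = 9. Stack: [9]
STORE_FAST z → z=9. Stack: []
LOAD_FAST_LOAD_FAST p,z → push 1,9. Stack: [1, 9]
BINARY_OP * → 1 * 9 = 9. Stack: [9]
STORE_FAST s → s=9. Stack: []
LOAD_FAST_LOAD_FAST q,b → push -15,6. Stack: [-15, 6]
BINARY_OP + → -15 + 6 = -9. Stack: [-9]
STORE_FAST p → p=-9. Stack: []
LOAD_FAST_LOAD_FAST a,p → push -12,-9. Stack: [-12, -9]
BINARY_OP // → -12 // -9 = 1. Stack: [1]
LOAD_FAST_LOAD_FAST s,a → push 9,-12. Stack: [1, 9, -12]
BINARY_OP % → 9 % -12 = -3. Stack: [1, -3]
BINARY_OP // → 1 // -3 = -1. Stack: [-1]
STORE_FAST x → x=-1. Stack: []
LOAD_FAST q → push -15. Stack: [-15]
RETURN_VALUE → return -15.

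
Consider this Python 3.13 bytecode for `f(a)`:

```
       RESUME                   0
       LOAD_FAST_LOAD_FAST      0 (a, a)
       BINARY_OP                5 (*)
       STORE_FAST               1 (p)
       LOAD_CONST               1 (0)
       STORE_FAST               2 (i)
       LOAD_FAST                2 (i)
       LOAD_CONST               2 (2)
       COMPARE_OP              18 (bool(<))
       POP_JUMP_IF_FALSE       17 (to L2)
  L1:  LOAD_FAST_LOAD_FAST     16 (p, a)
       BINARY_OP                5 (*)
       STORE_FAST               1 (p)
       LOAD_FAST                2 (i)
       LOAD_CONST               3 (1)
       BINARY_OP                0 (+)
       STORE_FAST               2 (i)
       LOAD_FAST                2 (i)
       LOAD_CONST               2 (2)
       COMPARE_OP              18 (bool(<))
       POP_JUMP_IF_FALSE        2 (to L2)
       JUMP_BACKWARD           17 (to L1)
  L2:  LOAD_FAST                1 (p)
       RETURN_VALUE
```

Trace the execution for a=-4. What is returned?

LOAD_FAST_LOAD_FAST a,a → push -4,-4. Stack: [-4, -4]
BINARY_OP * → -4 * -4 = 16. Stack: [16]
STORE_FAST p → p=16. Stack: []
LOAD_CONST → push 0. Stack: [0]
STORE_FAST i → i=0. Stack: []
LOAD_FAST i → push 0. Stack: [0]
LOAD_CONST → push 2. Stack: [0, 2]
COMPARE_OP bool(<) → 0 vs 2 = True. Stack: [True]
POP_JUMP_IF_FALSE → pop True; no jump. Stack: []
LOAD_FAST_LOAD_FAST p,a → push 16,-4. Stack: [16, -4]
BINARY_OP * → 16 * -4 = -64. Stack: [-64]
STORE_FAST p → p=-64. Stack: []
LOAD_FAST i → push 0. Stack: [0]
LOAD_CONST → push 1. Stack: [0, 1]
BINARY_OP + → 0 + 1 = 1. Stack: [1]
STORE_FAST i → i=1. Stack: []
LOAD_FAST i → push 1. Stack: [1]
LOAD_CONST → push 2. Stack: [1, 2]
COMPARE_OP bool(<) → 1 vs 2 = True. Stack: [True]
POP_JUMP_IF_FALSE → pop True; no jump. Stack: []
LOAD_FAST_LOAD_FAST p,a → push -64,-4. Stack: [-64, -4]
BINARY_OP * → -64 * -4 = 256. Stack: [256]
STORE_FAST p → p=256. Stack: []
LOAD_FAST i → push 1. Stack: [1]
LOAD_CONST → push 1. Stack: [1, 1]
BINARY_OP + → 1 + 1 = 2. Stack: [2]
STORE_FAST i → i=2. Stack: []
LOAD_FAST i → push 2. Stack: [2]
LOAD_CONST → push 2. Stack: [2, 2]
COMPARE_OP bool(<) → 2 vs 2 = False. Stack: [False]
POP_JUMP_IF_FALSE → pop False; jump. Stack: []
LOAD_FAST p → push 256. Stack: [256]
RETURN_VALUE → return 256.

256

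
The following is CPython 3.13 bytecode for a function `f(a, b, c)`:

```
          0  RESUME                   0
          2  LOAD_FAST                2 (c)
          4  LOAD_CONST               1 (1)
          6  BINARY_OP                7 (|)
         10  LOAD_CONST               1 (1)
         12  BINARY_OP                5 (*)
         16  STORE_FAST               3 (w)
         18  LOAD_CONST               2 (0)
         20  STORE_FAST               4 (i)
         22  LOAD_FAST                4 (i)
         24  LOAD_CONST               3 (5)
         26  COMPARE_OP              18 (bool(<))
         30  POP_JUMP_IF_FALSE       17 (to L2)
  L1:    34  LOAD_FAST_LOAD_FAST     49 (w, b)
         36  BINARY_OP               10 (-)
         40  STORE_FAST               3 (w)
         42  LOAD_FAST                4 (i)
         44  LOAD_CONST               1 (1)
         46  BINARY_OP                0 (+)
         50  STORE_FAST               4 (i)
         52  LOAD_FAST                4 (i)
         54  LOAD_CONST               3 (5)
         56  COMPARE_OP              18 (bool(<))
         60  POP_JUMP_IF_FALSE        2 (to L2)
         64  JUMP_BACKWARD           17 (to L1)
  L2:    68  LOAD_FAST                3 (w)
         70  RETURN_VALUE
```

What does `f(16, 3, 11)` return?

-4

LOAD_FAST c → push 11
LOAD_CONST → push 1
BINARY_OP | → 11 | 1 = 11
LOAD_CONST → push 1
BINARY_OP * → 11 * 1 = 11
STORE_FAST w → w=11
LOAD_CONST → push 0
STORE_FAST i → i=0
LOAD_FAST i → push 0
LOAD_CONST → push 5
COMPARE_OP bool(<) → 0 vs 5 = True
POP_JUMP_IF_FALSE → pop True; no jump
LOAD_FAST_LOAD_FAST w,b → push 11,3
BINARY_OP - → 11 - 3 = 8
STORE_FAST w → w=8
LOAD_FAST i → push 0
LOAD_CONST → push 1
BINARY_OP + → 0 + 1 = 1
STORE_FAST i → i=1
LOAD_FAST i → push 1
LOAD_CONST → push 5
COMPARE_OP bool(<) → 1 vs 5 = True
POP_JUMP_IF_FALSE → pop True; no jump
LOAD_FAST_LOAD_FAST w,b → push 8,3
BINARY_OP - → 8 - 3 = 5
STORE_FAST w → w=5
LOAD_FAST i → push 1
LOAD_CONST → push 1
BINARY_OP + → 1 + 1 = 2
STORE_FAST i → i=2
LOAD_FAST i → push 2
LOAD_CONST → push 5
COMPARE_OP bool(<) → 2 vs 5 = True
POP_JUMP_IF_FALSE → pop True; no jump
LOAD_FAST_LOAD_FAST w,b → push 5,3
BINARY_OP - → 5 - 3 = 2
STORE_FAST w → w=2
LOAD_FAST i → push 2
LOAD_CONST → push 1
BINARY_OP + → 2 + 1 = 3
STORE_FAST i → i=3
LOAD_FAST i → push 3
LOAD_CONST → push 5
COMPARE_OP bool(<) → 3 vs 5 = True
POP_JUMP_IF_FALSE → pop True; no jump
LOAD_FAST_LOAD_FAST w,b → push 2,3
BINARY_OP - → 2 - 3 = -1
STORE_FAST w → w=-1
LOAD_FAST i → push 3
LOAD_CONST → push 1
BINARY_OP + → 3 + 1 = 4
STORE_FAST i → i=4
LOAD_FAST i → push 4
LOAD_CONST → push 5
COMPARE_OP bool(<) → 4 vs 5 = True
POP_JUMP_IF_FALSE → pop True; no jump
LOAD_FAST_LOAD_FAST w,b → push -1,3
BINARY_OP - → -1 - 3 = -4
STORE_FAST w → w=-4
LOAD_FAST i → push 4
LOAD_CONST → push 1
BINARY_OP + → 4 + 1 = 5
STORE_FAST i → i=5
LOAD_FAST i → push 5
LOAD_CONST → push 5
COMPARE_OP bool(<) → 5 vs 5 = False
POP_JUMP_IF_FALSE → pop False; jump
LOAD_FAST w → push -4
RETURN_VALUE → return -4.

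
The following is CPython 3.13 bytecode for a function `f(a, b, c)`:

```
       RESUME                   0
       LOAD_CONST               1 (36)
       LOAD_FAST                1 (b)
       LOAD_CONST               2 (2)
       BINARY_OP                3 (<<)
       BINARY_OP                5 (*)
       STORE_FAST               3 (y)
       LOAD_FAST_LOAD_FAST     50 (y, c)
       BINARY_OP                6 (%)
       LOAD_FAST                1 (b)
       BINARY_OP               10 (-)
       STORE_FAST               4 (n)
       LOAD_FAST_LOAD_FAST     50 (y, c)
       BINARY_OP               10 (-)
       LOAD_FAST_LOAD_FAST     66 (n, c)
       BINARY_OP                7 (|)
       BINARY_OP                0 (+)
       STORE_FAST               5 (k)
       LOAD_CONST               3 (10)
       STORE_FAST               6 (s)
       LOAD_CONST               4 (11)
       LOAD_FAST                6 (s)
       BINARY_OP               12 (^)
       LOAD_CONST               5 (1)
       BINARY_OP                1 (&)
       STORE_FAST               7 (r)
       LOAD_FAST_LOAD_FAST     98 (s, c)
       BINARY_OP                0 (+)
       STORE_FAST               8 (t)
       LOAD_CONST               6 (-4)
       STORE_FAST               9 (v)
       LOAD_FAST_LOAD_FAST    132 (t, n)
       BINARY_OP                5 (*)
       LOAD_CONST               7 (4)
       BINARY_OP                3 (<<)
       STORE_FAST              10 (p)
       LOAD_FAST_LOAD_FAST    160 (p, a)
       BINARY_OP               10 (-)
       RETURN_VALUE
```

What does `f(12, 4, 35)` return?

LOAD_CONST → push 36. Stack: [36]
LOAD_FAST b → push 4. Stack: [36, 4]
LOAD_CONST → push 2. Stack: [36, 4, 2]
BINARY_OP << → 4 << 2 = 16. Stack: [36, 16]
BINARY_OP * → 36 * 16 = 576. Stack: [576]
STORE_FAST y → y=576. Stack: []
LOAD_FAST_LOAD_FAST y,c → push 576,35. Stack: [576, 35]
BINARY_OP % → 576 % 35 = 16. Stack: [16]
LOAD_FAST b → push 4. Stack: [16, 4]
BINARY_OP - → 16 - 4 = 12. Stack: [12]
STORE_FAST n → n=12. Stack: []
LOAD_FAST_LOAD_FAST y,c → push 576,35. Stack: [576, 35]
BINARY_OP - → 576 - 35 = 541. Stack: [541]
LOAD_FAST_LOAD_FAST n,c → push 12,35. Stack: [541, 12, 35]
BINARY_OP | → 12 | 35 = 47. Stack: [541, 47]
BINARY_OP + → 541 + 47 = 588. Stack: [588]
STORE_FAST k → k=588. Stack: []
LOAD_CONST → push 10. Stack: [10]
STORE_FAST s → s=10. Stack: []
LOAD_CONST → push 11. Stack: [11]
LOAD_FAST s → push 10. Stack: [11, 10]
BINARY_OP ^ → 11 ^ 10 = 1. Stack: [1]
LOAD_CONST → push 1. Stack: [1, 1]
BINARY_OP & → 1 & 1 = 1. Stack: [1]
STORE_FAST r → r=1. Stack: []
LOAD_FAST_LOAD_FAST s,c → push 10,35. Stack: [10, 35]
BINARY_OP + → 10 + 35 = 45. Stack: [45]
STORE_FAST t → t=45. Stack: []
LOAD_CONST → push -4. Stack: [-4]
STORE_FAST v → v=-4. Stack: []
LOAD_FAST_LOAD_FAST t,n → push 45,12. Stack: [45, 12]
BINARY_OP * → 45 * 12 = 540. Stack: [540]
LOAD_CONST → push 4. Stack: [540, 4]
BINARY_OP << → 540 << 4 = 8640. Stack: [8640]
STORE_FAST p → p=8640. Stack: []
LOAD_FAST_LOAD_FAST p,a → push 8640,12. Stack: [8640, 12]
BINARY_OP - → 8640 - 12 = 8628. Stack: [8628]
RETURN_VALUE → return 8628.

8628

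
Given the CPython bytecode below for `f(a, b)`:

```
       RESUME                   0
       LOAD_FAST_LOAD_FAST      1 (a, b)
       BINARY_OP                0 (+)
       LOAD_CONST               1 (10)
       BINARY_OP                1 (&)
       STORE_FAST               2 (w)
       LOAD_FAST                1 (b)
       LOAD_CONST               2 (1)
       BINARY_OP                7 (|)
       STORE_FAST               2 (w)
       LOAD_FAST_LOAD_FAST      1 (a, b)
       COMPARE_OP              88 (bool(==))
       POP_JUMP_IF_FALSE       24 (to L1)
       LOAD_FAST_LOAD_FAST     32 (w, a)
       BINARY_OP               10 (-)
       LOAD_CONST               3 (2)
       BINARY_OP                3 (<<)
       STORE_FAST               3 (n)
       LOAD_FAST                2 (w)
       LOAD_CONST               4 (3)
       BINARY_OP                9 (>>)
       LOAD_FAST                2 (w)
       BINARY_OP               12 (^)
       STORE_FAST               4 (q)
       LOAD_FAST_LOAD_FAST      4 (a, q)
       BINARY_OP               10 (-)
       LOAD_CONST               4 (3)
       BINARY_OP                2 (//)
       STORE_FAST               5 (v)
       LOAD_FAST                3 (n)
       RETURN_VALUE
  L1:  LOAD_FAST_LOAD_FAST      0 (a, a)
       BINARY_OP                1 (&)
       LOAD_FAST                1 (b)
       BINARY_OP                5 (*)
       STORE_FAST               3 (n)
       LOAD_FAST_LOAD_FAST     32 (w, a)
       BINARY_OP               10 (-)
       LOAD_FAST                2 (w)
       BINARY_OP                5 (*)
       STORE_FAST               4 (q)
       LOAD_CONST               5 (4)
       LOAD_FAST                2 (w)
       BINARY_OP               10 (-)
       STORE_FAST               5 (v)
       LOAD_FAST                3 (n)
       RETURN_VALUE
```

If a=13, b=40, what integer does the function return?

LOAD_FAST_LOAD_FAST a,b → push 13,40. Stack: [13, 40]
BINARY_OP + → 13 + 40 = 53. Stack: [53]
LOAD_CONST → push 10. Stack: [53, 10]
BINARY_OP & → 53 & 10 = 0. Stack: [0]
STORE_FAST w → w=0. Stack: []
LOAD_FAST b → push 40. Stack: [40]
LOAD_CONST → push 1. Stack: [40, 1]
BINARY_OP | → 40 | 1 = 41. Stack: [41]
STORE_FAST w → w=41. Stack: []
LOAD_FAST_LOAD_FAST a,b → push 13,40. Stack: [13, 40]
COMPARE_OP bool(==) → 13 vs 40 = False. Stack: [False]
POP_JUMP_IF_FALSE → pop False; jump. Stack: []
LOAD_FAST_LOAD_FAST a,a → push 13,13. Stack: [13, 13]
BINARY_OP & → 13 & 13 = 13. Stack: [13]
LOAD_FAST b → push 40. Stack: [13, 40]
BINARY_OP * → 13 * 40 = 520. Stack: [520]
STORE_FAST n → n=520. Stack: []
LOAD_FAST_LOAD_FAST w,a → push 41,13. Stack: [41, 13]
BINARY_OP - → 41 - 13 = 28. Stack: [28]
LOAD_FAST w → push 41. Stack: [28, 41]
BINARY_OP * → 28 * 41 = 1148. Stack: [1148]
STORE_FAST q → q=1148. Stack: []
LOAD_CONST → push 4. Stack: [4]
LOAD_FAST w → push 41. Stack: [4, 41]
BINARY_OP - → 4 - 41 = -37. Stack: [-37]
STORE_FAST v → v=-37. Stack: []
LOAD_FAST n → push 520. Stack: [520]
RETURN_VALUE → return 520.

520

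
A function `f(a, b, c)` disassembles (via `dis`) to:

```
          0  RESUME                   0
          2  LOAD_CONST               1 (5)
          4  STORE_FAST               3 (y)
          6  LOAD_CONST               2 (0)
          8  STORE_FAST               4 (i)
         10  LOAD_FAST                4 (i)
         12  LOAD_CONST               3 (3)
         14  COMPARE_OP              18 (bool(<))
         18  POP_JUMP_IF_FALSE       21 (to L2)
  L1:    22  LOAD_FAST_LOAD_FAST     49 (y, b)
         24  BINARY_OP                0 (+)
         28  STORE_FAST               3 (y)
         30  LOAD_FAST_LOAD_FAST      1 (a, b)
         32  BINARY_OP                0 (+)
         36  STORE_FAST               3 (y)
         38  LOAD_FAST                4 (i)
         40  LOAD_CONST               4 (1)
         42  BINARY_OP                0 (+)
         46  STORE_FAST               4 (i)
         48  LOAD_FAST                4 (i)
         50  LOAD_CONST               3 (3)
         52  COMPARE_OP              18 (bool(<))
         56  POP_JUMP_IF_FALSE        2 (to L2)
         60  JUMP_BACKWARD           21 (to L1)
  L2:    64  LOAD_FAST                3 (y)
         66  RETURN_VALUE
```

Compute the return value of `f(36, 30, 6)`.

66

LOAD_CONST → push 5. Stack: [5]
STORE_FAST y → y=5. Stack: []
LOAD_CONST → push 0. Stack: [0]
STORE_FAST i → i=0. Stack: []
LOAD_FAST i → push 0. Stack: [0]
LOAD_CONST → push 3. Stack: [0, 3]
COMPARE_OP bool(<) → 0 vs 3 = True. Stack: [True]
POP_JUMP_IF_FALSE → pop True; no jump. Stack: []
LOAD_FAST_LOAD_FAST y,b → push 5,30. Stack: [5, 30]
BINARY_OP + → 5 + 30 = 35. Stack: [35]
STORE_FAST y → y=35. Stack: []
LOAD_FAST_LOAD_FAST a,b → push 36,30. Stack: [36, 30]
BINARY_OP + → 36 + 30 = 66. Stack: [66]
STORE_FAST y → y=66. Stack: []
LOAD_FAST i → push 0. Stack: [0]
LOAD_CONST → push 1. Stack: [0, 1]
BINARY_OP + → 0 + 1 = 1. Stack: [1]
STORE_FAST i → i=1. Stack: []
LOAD_FAST i → push 1. Stack: [1]
LOAD_CONST → push 3. Stack: [1, 3]
COMPARE_OP bool(<) → 1 vs 3 = True. Stack: [True]
POP_JUMP_IF_FALSE → pop True; no jump. Stack: []
LOAD_FAST_LOAD_FAST y,b → push 66,30. Stack: [66, 30]
BINARY_OP + → 66 + 30 = 96. Stack: [96]
STORE_FAST y → y=96. Stack: []
LOAD_FAST_LOAD_FAST a,b → push 36,30. Stack: [36, 30]
BINARY_OP + → 36 + 30 = 66. Stack: [66]
STORE_FAST y → y=66. Stack: []
LOAD_FAST i → push 1. Stack: [1]
LOAD_CONST → push 1. Stack: [1, 1]
BINARY_OP + → 1 + 1 = 2. Stack: [2]
STORE_FAST i → i=2. Stack: []
LOAD_FAST i → push 2. Stack: [2]
LOAD_CONST → push 3. Stack: [2, 3]
COMPARE_OP bool(<) → 2 vs 3 = True. Stack: [True]
POP_JUMP_IF_FALSE → pop True; no jump. Stack: []
LOAD_FAST_LOAD_FAST y,b → push 66,30. Stack: [66, 30]
BINARY_OP + → 66 + 30 = 96. Stack: [96]
STORE_FAST y → y=96. Stack: []
LOAD_FAST_LOAD_FAST a,b → push 36,30. Stack: [36, 30]
BINARY_OP + → 36 + 30 = 66. Stack: [66]
STORE_FAST y → y=66. Stack: []
LOAD_FAST i → push 2. Stack: [2]
LOAD_CONST → push 1. Stack: [2, 1]
BINARY_OP + → 2 + 1 = 3. Stack: [3]
STORE_FAST i → i=3. Stack: []
LOAD_FAST i → push 3. Stack: [3]
LOAD_CONST → push 3. Stack: [3, 3]
COMPARE_OP bool(<) → 3 vs 3 = False. Stack: [False]
POP_JUMP_IF_FALSE → pop False; jump. Stack: []
LOAD_FAST y → push 66. Stack: [66]
RETURN_VALUE → return 66.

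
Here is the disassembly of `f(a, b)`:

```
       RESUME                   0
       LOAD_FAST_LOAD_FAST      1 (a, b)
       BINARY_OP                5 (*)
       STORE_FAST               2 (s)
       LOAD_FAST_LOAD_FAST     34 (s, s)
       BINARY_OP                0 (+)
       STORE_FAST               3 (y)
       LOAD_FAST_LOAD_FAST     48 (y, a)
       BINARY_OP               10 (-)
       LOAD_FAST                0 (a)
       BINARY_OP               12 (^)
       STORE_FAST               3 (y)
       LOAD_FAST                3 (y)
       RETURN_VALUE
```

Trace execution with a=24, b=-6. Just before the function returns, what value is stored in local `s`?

-144

LOAD_FAST_LOAD_FAST a,b → push 24,-6. Stack: [24, -6]
BINARY_OP * → 24 * -6 = -144. Stack: [-144]
STORE_FAST s → s=-144. Stack: []
LOAD_FAST_LOAD_FAST s,s → push -144,-144. Stack: [-144, -144]
BINARY_OP + → -144 + -144 = -288. Stack: [-288]
STORE_FAST y → y=-288. Stack: []
LOAD_FAST_LOAD_FAST y,a → push -288,24. Stack: [-288, 24]
BINARY_OP - → -288 - 24 = -312. Stack: [-312]
LOAD_FAST a → push 24. Stack: [-312, 24]
BINARY_OP ^ → -312 ^ 24 = -304. Stack: [-304]
STORE_FAST y → y=-304. Stack: []
LOAD_FAST y → push -304. Stack: [-304]
RETURN_VALUE → return -304.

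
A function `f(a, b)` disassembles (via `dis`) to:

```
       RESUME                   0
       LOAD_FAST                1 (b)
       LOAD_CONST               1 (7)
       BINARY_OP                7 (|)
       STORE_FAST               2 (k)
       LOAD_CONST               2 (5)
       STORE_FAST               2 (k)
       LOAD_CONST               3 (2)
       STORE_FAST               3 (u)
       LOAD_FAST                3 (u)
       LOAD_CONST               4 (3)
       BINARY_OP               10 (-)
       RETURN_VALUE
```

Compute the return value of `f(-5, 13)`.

LOAD_FAST b → push 13. Stack: [13]
LOAD_CONST → push 7. Stack: [13, 7]
BINARY_OP | → 13 | 7 = 15. Stack: [15]
STORE_FAST k → k=15. Stack: []
LOAD_CONST → push 5. Stack: [5]
STORE_FAST k → k=5. Stack: []
LOAD_CONST → push 2. Stack: [2]
STORE_FAST u → u=2. Stack: []
LOAD_FAST u → push 2. Stack: [2]
LOAD_CONST → push 3. Stack: [2, 3]
BINARY_OP - → 2 - 3 = -1. Stack: [-1]
RETURN_VALUE → return -1.

-1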